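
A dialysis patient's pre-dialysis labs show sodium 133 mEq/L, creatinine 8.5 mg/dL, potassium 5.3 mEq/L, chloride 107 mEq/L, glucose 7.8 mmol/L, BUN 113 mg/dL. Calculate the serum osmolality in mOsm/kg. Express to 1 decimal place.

314.2 mOsm/kg

Calculated osmolality = 2·Na + glucose + BUN/2.8
= 2·133 + 7.8 + 113/2.8
= 266 + 7.80 + 40.36
= 314.16 mOsm/kg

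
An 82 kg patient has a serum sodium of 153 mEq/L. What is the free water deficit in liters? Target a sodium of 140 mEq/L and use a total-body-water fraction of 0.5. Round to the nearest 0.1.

TBW = 0.5 · 82 = 41 L
Free water deficit = TBW · (Na/140 − 1)
= 41 · (153/140 − 1)
= 41 · 0.0929
= 3.81 L

3.8 L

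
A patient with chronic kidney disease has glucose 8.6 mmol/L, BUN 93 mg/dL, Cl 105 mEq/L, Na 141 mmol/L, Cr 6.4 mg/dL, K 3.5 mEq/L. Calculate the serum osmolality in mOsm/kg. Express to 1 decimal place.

323.8 mOsm/kg

Calculated osmolality = 2·Na + glucose + BUN/2.8
= 2·141 + 8.6 + 93/2.8
= 282 + 8.60 + 33.21
= 323.81 mOsm/kg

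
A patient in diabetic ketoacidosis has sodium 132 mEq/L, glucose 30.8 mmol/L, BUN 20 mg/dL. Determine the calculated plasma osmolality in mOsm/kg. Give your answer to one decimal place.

301.9 mOsm/kg

Calculated osmolality = 2·Na + glucose + BUN/2.8
= 2·132 + 30.8 + 20/2.8
= 264 + 30.80 + 7.14
= 301.94 mOsm/kg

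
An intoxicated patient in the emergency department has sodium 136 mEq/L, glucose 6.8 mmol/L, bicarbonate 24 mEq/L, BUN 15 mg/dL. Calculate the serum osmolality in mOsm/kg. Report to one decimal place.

Calculated osmolality = 2·Na + glucose + BUN/2.8
= 2·136 + 6.8 + 15/2.8
= 272 + 6.80 + 5.36
= 284.16 mOsm/kg

284.2 mOsm/kg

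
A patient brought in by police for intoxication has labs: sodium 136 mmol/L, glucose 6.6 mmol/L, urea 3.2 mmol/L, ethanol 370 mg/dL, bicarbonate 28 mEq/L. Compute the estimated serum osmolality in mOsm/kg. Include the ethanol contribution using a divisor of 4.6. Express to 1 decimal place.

Calculated osmolality = 2·Na + glucose + urea + ethanol/4.6
= 2·136 + 6.6 + 3.2 + 370/4.6
= 272 + 6.60 + 3.20 + 80.43
= 362.23 mOsm/kg

362.2 mOsm/kg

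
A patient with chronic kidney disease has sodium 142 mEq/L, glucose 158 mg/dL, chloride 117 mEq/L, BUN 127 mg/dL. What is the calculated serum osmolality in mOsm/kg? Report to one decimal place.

Calculated osmolality = 2·Na + glucose/18 + BUN/2.8
= 2·142 + 158/18 + 127/2.8
= 284 + 8.78 + 45.36
= 338.14 mOsm/kg

338.1 mOsm/kg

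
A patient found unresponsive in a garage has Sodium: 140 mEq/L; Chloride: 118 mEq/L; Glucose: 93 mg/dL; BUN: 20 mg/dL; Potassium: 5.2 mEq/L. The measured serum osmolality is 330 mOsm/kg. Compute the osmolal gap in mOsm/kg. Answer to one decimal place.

37.7 mOsm/kg

Calculated osmolality = 2·Na + glucose/18 + BUN/2.8
= 2·140 + 93/18 + 20/2.8
= 280 + 5.17 + 7.14
= 292.31 mOsm/kg ≈ 292.3 mOsm/kg
Osmolar gap = measured − calculated = 330 − 292.3 = 37.7 mOsm/kg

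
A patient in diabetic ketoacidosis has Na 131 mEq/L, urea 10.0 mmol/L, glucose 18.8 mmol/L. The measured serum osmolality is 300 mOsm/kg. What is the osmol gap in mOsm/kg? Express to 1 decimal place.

9.2 mOsm/kg

Calculated osmolality = 2·Na + glucose + urea
= 2·131 + 18.8 + 10
= 262 + 18.80 + 10
= 290.8 mOsm/kg ≈ 290.8 mOsm/kg
Osmolar gap = measured − calculated = 300 − 290.8 = 9.2 mOsm/kg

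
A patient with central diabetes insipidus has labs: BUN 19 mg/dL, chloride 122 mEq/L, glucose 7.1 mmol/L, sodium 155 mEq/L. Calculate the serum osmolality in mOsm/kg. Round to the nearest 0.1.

Calculated osmolality = 2·Na + glucose + BUN/2.8
= 2·155 + 7.1 + 19/2.8
= 310 + 7.10 + 6.79
= 323.89 mOsm/kg

323.9 mOsm/kg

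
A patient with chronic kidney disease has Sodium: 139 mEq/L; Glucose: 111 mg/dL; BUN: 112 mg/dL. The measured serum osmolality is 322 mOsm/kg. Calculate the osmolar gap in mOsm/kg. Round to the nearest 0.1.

Calculated osmolality = 2·Na + glucose/18 + BUN/2.8
= 2·139 + 111/18 + 112/2.8
= 278 + 6.17 + 40
= 324.17 mOsm/kg ≈ 324.2 mOsm/kg
Osmolar gap = measured − calculated = 322 − 324.2 = -2.2 mOsm/kg

-2.2 mOsm/kg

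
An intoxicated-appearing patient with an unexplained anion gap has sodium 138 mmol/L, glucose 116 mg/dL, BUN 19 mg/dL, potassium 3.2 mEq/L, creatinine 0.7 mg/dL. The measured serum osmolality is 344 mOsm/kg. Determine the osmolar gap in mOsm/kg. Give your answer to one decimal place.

54.8 mOsm/kg

Calculated osmolality = 2·Na + glucose/18 + BUN/2.8
= 2·138 + 116/18 + 19/2.8
= 276 + 6.44 + 6.79
= 289.23 mOsm/kg ≈ 289.2 mOsm/kg
Osmolar gap = measured − calculated = 344 − 289.2 = 54.8 mOsm/kg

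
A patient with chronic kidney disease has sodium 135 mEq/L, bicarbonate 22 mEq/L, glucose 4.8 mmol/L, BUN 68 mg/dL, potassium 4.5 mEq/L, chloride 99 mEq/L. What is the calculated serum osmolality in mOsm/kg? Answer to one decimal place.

Calculated osmolality = 2·Na + glucose + BUN/2.8
= 2·135 + 4.8 + 68/2.8
= 270 + 4.80 + 24.29
= 299.09 mOsm/kg

299.1 mOsm/kg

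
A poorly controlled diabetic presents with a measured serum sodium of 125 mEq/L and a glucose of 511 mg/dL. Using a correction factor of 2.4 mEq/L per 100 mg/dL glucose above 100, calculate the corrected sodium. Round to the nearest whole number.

135 mEq/L

Corrected Na = measured Na + 2.4 · (glucose − 100)/100
= 125 + 2.4 · (511 − 100)/100
= 125 + 9.9
= 134.9 mEq/L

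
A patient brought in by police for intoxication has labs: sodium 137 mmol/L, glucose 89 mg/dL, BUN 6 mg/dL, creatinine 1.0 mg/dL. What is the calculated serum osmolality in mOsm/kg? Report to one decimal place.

Calculated osmolality = 2·Na + glucose/18 + BUN/2.8
= 2·137 + 89/18 + 6/2.8
= 274 + 4.94 + 2.14
= 281.08 mOsm/kg

281.1 mOsm/kg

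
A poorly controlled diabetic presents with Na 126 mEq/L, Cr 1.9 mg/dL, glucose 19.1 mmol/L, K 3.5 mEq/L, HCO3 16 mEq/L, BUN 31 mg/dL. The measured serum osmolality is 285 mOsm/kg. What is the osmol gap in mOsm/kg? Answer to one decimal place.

2.8 mOsm/kg

Calculated osmolality = 2·Na + glucose + BUN/2.8
= 2·126 + 19.1 + 31/2.8
= 252 + 19.10 + 11.07
= 282.17 mOsm/kg ≈ 282.2 mOsm/kg
Osmolar gap = measured − calculated = 285 − 282.2 = 2.8 mOsm/kg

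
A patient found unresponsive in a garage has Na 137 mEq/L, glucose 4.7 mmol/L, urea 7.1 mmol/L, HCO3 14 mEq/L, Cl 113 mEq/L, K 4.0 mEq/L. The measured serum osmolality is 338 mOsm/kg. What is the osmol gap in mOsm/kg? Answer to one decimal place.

Calculated osmolality = 2·Na + glucose + urea
= 2·137 + 4.7 + 7.1
= 274 + 4.70 + 7.10
= 285.8 mOsm/kg ≈ 285.8 mOsm/kg
Osmolar gap = measured − calculated = 338 − 285.8 = 52.2 mOsm/kg

52.2 mOsm/kg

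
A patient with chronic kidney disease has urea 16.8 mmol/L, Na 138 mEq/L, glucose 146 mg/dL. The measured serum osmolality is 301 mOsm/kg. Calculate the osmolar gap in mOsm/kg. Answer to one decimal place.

0.1 mOsm/kg

Calculated osmolality = 2·Na + glucose/18 + urea
= 2·138 + 146/18 + 16.8
= 276 + 8.11 + 16.80
= 300.91 mOsm/kg ≈ 300.9 mOsm/kg
Osmolar gap = measured − calculated = 301 − 300.9 = 0.1 mOsm/kg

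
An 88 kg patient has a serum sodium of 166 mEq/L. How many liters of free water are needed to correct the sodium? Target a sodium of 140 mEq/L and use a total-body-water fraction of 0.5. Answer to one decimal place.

TBW = 0.5 · 88 = 44 L
Free water deficit = TBW · (Na/140 − 1)
= 44 · (166/140 − 1)
= 44 · 0.1857
= 8.17 L

8.2 L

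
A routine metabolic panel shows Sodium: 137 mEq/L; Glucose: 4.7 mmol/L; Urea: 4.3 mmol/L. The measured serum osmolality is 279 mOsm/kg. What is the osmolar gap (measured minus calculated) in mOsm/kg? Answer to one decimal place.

-4.0 mOsm/kg

Calculated osmolality = 2·Na + glucose + urea
= 2·137 + 4.7 + 4.3
= 274 + 4.70 + 4.30
= 283 mOsm/kg ≈ 283.0 mOsm/kg
Osmolar gap = measured − calculated = 279 − 283.0 = -4.0 mOsm/kg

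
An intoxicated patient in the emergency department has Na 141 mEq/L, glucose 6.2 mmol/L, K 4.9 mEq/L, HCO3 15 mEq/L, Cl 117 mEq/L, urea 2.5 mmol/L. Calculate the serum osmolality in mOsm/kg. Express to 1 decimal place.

Calculated osmolality = 2·Na + glucose + urea
= 2·141 + 6.2 + 2.5
= 282 + 6.20 + 2.50
= 290.7 mOsm/kg

290.7 mOsm/kg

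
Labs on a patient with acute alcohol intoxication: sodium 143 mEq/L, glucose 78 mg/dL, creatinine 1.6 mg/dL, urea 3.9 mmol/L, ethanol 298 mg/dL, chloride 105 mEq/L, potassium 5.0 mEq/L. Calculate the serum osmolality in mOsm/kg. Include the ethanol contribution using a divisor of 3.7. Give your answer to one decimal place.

374.8 mOsm/kg

Calculated osmolality = 2·Na + glucose/18 + urea + ethanol/3.7
= 2·143 + 78/18 + 3.9 + 298/3.7
= 286 + 4.33 + 3.90 + 80.54
= 374.77 mOsm/kg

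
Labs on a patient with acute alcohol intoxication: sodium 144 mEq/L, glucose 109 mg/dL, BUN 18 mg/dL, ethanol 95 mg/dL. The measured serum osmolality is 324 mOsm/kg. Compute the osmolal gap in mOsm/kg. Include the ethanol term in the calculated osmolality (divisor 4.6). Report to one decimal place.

Calculated osmolality = 2·Na + glucose/18 + BUN/2.8 + ethanol/4.6
= 2·144 + 109/18 + 18/2.8 + 95/4.6
= 288 + 6.06 + 6.43 + 20.65
= 321.14 mOsm/kg ≈ 321.1 mOsm/kg
Osmolar gap = measured − calculated = 324 − 321.1 = 2.9 mOsm/kg

2.9 mOsm/kg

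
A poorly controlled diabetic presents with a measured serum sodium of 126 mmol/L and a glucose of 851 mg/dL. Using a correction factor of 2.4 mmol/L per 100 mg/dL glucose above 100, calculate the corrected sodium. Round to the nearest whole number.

144 mmol/L

Corrected Na = measured Na + 2.4 · (glucose − 100)/100
= 126 + 2.4 · (851 − 100)/100
= 126 + 18
= 144 mmol/L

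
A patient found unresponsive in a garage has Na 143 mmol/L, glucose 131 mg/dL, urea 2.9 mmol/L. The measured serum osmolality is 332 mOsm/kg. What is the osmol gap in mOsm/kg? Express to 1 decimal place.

35.8 mOsm/kg

Calculated osmolality = 2·Na + glucose/18 + urea
= 2·143 + 131/18 + 2.9
= 286 + 7.28 + 2.90
= 296.18 mOsm/kg ≈ 296.2 mOsm/kg
Osmolar gap = measured − calculated = 332 − 296.2 = 35.8 mOsm/kg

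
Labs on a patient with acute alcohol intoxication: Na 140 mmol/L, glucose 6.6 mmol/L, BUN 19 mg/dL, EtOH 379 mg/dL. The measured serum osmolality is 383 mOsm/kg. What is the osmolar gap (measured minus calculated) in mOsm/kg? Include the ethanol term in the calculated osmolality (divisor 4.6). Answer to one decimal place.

Calculated osmolality = 2·Na + glucose + BUN/2.8 + ethanol/4.6
= 2·140 + 6.6 + 19/2.8 + 379/4.6
= 280 + 6.60 + 6.79 + 82.39
= 375.78 mOsm/kg ≈ 375.8 mOsm/kg
Osmolar gap = measured − calculated = 383 − 375.8 = 7.2 mOsm/kg

7.2 mOsm/kg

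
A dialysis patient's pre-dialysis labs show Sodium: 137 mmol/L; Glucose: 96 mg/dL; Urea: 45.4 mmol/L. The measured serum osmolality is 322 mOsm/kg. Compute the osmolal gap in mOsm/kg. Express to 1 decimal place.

-2.7 mOsm/kg

Calculated osmolality = 2·Na + glucose/18 + urea
= 2·137 + 96/18 + 45.4
= 274 + 5.33 + 45.40
= 324.73 mOsm/kg ≈ 324.7 mOsm/kg
Osmolar gap = measured − calculated = 322 − 324.7 = -2.7 mOsm/kg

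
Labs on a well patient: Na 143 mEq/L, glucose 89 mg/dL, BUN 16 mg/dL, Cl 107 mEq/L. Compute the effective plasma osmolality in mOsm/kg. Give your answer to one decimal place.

Effective osmolality excludes urea (freely permeant across cell membranes):
2·Na + glucose/18
= 2·143 + 89/18
= 286 + 4.94
= 290.94 mOsm/kg

290.9 mOsm/kg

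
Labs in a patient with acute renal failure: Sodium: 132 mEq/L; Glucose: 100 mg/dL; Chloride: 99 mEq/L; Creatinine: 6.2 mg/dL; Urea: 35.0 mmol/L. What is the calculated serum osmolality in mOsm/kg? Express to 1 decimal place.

304.6 mOsm/kg

Calculated osmolality = 2·Na + glucose/18 + urea
= 2·132 + 100/18 + 35
= 264 + 5.56 + 35
= 304.56 mOsm/kg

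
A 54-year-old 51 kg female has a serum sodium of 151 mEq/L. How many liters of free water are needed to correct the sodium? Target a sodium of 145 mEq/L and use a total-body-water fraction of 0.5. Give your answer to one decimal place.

TBW = 0.5 · 51 = 25.5 L
Free water deficit = TBW · (Na/145 − 1)
= 25.5 · (151/145 − 1)
= 25.5 · 0.0414
= 1.06 L

1.1 L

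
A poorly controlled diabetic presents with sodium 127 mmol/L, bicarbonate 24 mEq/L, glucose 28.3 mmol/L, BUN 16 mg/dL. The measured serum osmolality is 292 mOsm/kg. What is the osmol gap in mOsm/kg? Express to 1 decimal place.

Calculated osmolality = 2·Na + glucose + BUN/2.8
= 2·127 + 28.3 + 16/2.8
= 254 + 28.30 + 5.71
= 288.01 mOsm/kg ≈ 288.0 mOsm/kg
Osmolar gap = measured − calculated = 292 − 288.0 = 4.0 mOsm/kg

4.0 mOsm/kg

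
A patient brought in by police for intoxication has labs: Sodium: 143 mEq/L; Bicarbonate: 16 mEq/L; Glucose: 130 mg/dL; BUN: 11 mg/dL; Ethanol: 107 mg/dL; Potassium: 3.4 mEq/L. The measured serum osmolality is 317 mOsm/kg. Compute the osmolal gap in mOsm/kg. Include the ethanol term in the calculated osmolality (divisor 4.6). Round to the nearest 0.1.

Calculated osmolality = 2·Na + glucose/18 + BUN/2.8 + ethanol/4.6
= 2·143 + 130/18 + 11/2.8 + 107/4.6
= 286 + 7.22 + 3.93 + 23.26
= 320.41 mOsm/kg ≈ 320.4 mOsm/kg
Osmolar gap = measured − calculated = 317 − 320.4 = -3.4 mOsm/kg

-3.4 mOsm/kg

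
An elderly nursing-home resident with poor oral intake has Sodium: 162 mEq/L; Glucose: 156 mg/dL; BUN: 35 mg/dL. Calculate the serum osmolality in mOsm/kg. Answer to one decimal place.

345.2 mOsm/kg

Calculated osmolality = 2·Na + glucose/18 + BUN/2.8
= 2·162 + 156/18 + 35/2.8
= 324 + 8.67 + 12.50
= 345.17 mOsm/kg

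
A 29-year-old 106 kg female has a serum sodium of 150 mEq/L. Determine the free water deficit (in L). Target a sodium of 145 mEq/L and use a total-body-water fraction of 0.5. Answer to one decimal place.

1.8 L

TBW = 0.5 · 106 = 53 L
Free water deficit = TBW · (Na/145 − 1)
= 53 · (150/145 − 1)
= 53 · 0.0345
= 1.83 L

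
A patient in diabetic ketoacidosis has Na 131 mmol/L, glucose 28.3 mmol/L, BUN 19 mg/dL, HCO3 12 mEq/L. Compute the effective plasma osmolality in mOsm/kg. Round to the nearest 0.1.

290.3 mOsm/kg

Effective osmolality excludes urea (freely permeant across cell membranes):
2·Na + glucose
= 2·131 + 28.3
= 262 + 28.3
= 290.3 mOsm/kg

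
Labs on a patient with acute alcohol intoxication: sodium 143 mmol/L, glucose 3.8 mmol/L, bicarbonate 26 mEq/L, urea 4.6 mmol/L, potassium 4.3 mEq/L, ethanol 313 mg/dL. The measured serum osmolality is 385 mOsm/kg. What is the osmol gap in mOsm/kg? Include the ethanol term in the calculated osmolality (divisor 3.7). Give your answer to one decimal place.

6.0 mOsm/kg

Calculated osmolality = 2·Na + glucose + urea + ethanol/3.7
= 2·143 + 3.8 + 4.6 + 313/3.7
= 286 + 3.80 + 4.60 + 84.59
= 378.99 mOsm/kg ≈ 379.0 mOsm/kg
Osmolar gap = measured − calculated = 385 − 379.0 = 6.0 mOsm/kg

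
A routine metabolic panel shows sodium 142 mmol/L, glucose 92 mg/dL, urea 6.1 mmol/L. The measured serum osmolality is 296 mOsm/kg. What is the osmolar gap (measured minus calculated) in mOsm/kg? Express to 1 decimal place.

Calculated osmolality = 2·Na + glucose/18 + urea
= 2·142 + 92/18 + 6.1
= 284 + 5.11 + 6.10
= 295.21 mOsm/kg ≈ 295.2 mOsm/kg
Osmolar gap = measured − calculated = 296 − 295.2 = 0.8 mOsm/kg

0.8 mOsm/kg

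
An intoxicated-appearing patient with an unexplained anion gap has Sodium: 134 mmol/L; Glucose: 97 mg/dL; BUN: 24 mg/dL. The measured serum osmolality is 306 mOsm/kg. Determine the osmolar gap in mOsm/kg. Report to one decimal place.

24.0 mOsm/kg

Calculated osmolality = 2·Na + glucose/18 + BUN/2.8
= 2·134 + 97/18 + 24/2.8
= 268 + 5.39 + 8.57
= 281.96 mOsm/kg ≈ 282.0 mOsm/kg
Osmolar gap = measured − calculated = 306 − 282.0 = 24.0 mOsm/kg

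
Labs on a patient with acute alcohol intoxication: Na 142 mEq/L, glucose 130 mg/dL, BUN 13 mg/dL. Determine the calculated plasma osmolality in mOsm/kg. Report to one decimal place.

295.9 mOsm/kg

Calculated osmolality = 2·Na + glucose/18 + BUN/2.8
= 2·142 + 130/18 + 13/2.8
= 284 + 7.22 + 4.64
= 295.86 mOsm/kg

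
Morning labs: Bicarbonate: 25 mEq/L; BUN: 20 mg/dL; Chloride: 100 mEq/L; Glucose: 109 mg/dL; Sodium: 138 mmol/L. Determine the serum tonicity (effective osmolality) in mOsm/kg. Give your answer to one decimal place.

Effective osmolality excludes urea (freely permeant across cell membranes):
2·Na + glucose/18
= 2·138 + 109/18
= 276 + 6.06
= 282.06 mOsm/kg

282.1 mOsm/kg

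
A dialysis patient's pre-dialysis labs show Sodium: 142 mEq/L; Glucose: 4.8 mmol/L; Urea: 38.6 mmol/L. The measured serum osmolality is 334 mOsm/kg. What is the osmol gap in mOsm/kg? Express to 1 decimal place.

6.6 mOsm/kg

Calculated osmolality = 2·Na + glucose + urea
= 2·142 + 4.8 + 38.6
= 284 + 4.80 + 38.60
= 327.4 mOsm/kg ≈ 327.4 mOsm/kg
Osmolar gap = measured − calculated = 334 − 327.4 = 6.6 mOsm/kg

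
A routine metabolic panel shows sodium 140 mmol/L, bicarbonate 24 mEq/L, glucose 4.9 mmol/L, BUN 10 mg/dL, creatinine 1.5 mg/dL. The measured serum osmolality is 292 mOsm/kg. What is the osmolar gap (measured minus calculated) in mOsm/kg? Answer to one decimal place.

3.5 mOsm/kg

Calculated osmolality = 2·Na + glucose + BUN/2.8
= 2·140 + 4.9 + 10/2.8
= 280 + 4.90 + 3.57
= 288.47 mOsm/kg ≈ 288.5 mOsm/kg
Osmolar gap = measured − calculated = 292 − 288.5 = 3.5 mOsm/kg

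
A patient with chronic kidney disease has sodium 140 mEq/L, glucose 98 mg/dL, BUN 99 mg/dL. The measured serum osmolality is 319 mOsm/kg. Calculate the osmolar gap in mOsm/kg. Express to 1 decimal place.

Calculated osmolality = 2·Na + glucose/18 + BUN/2.8
= 2·140 + 98/18 + 99/2.8
= 280 + 5.44 + 35.36
= 320.8 mOsm/kg ≈ 320.8 mOsm/kg
Osmolar gap = measured − calculated = 319 − 320.8 = -1.8 mOsm/kg

-1.8 mOsm/kg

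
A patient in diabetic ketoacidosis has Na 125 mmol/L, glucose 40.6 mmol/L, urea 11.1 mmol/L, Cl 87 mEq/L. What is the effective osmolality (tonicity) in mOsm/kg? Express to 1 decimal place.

290.6 mOsm/kg

Effective osmolality excludes urea (freely permeant across cell membranes):
2·Na + glucose
= 2·125 + 40.6
= 250 + 40.6
= 290.6 mOsm/kg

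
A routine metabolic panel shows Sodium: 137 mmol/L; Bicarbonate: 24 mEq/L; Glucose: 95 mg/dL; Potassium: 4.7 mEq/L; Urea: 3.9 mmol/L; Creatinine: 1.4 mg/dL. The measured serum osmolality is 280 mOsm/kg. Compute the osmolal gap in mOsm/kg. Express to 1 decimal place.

Calculated osmolality = 2·Na + glucose/18 + urea
= 2·137 + 95/18 + 3.9
= 274 + 5.28 + 3.90
= 283.18 mOsm/kg ≈ 283.2 mOsm/kg
Osmolar gap = measured − calculated = 280 − 283.2 = -3.2 mOsm/kg

-3.2 mOsm/kg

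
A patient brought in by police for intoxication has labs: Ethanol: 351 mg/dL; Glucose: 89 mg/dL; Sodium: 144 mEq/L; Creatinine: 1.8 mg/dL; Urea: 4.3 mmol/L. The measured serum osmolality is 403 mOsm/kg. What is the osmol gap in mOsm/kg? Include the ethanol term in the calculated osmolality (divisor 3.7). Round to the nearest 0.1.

Calculated osmolality = 2·Na + glucose/18 + urea + ethanol/3.7
= 2·144 + 89/18 + 4.3 + 351/3.7
= 288 + 4.94 + 4.30 + 94.86
= 392.1 mOsm/kg ≈ 392.1 mOsm/kg
Osmolar gap = measured − calculated = 403 − 392.1 = 10.9 mOsm/kg

10.9 mOsm/kg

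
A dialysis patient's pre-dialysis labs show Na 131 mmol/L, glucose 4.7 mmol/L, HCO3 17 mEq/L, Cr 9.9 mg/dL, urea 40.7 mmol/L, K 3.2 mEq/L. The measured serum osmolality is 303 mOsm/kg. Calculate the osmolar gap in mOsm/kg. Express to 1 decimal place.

-4.4 mOsm/kg

Calculated osmolality = 2·Na + glucose + urea
= 2·131 + 4.7 + 40.7
= 262 + 4.70 + 40.70
= 307.4 mOsm/kg ≈ 307.4 mOsm/kg
Osmolar gap = measured − calculated = 303 − 307.4 = -4.4 mOsm/kg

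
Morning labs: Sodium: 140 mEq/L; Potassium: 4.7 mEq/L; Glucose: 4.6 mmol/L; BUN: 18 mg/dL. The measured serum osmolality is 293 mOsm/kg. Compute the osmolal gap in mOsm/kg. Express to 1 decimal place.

Calculated osmolality = 2·Na + glucose + BUN/2.8
= 2·140 + 4.6 + 18/2.8
= 280 + 4.60 + 6.43
= 291.03 mOsm/kg ≈ 291.0 mOsm/kg
Osmolar gap = measured − calculated = 293 − 291.0 = 2.0 mOsm/kg

2.0 mOsm/kg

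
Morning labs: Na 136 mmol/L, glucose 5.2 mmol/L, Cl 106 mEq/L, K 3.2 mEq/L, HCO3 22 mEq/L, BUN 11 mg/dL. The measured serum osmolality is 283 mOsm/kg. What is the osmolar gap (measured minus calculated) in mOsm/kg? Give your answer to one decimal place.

Calculated osmolality = 2·Na + glucose + BUN/2.8
= 2·136 + 5.2 + 11/2.8
= 272 + 5.20 + 3.93
= 281.13 mOsm/kg ≈ 281.1 mOsm/kg
Osmolar gap = measured − calculated = 283 − 281.1 = 1.9 mOsm/kg

1.9 mOsm/kg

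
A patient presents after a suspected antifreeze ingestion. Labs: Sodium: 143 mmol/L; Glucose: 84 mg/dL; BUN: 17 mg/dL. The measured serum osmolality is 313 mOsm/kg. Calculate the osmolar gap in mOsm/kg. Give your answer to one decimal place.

Calculated osmolality = 2·Na + glucose/18 + BUN/2.8
= 2·143 + 84/18 + 17/2.8
= 286 + 4.67 + 6.07
= 296.74 mOsm/kg ≈ 296.7 mOsm/kg
Osmolar gap = measured − calculated = 313 − 296.7 = 16.3 mOsm/kg

16.3 mOsm/kg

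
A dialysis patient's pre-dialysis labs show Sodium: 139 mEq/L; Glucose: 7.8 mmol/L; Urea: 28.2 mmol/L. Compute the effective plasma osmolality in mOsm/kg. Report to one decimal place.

Effective osmolality excludes urea (freely permeant across cell membranes):
2·Na + glucose
= 2·139 + 7.8
= 278 + 7.8
= 285.8 mOsm/kg

285.8 mOsm/kg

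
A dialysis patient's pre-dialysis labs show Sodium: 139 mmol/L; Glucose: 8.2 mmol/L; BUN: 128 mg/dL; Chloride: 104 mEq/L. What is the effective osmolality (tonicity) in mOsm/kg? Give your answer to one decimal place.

286.2 mOsm/kg

Effective osmolality excludes urea (freely permeant across cell membranes):
2·Na + glucose
= 2·139 + 8.2
= 278 + 8.2
= 286.2 mOsm/kg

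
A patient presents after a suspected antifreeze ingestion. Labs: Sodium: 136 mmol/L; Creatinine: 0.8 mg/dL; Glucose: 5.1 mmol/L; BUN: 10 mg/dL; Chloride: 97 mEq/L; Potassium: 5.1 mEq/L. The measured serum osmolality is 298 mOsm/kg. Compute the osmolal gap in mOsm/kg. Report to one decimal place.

Calculated osmolality = 2·Na + glucose + BUN/2.8
= 2·136 + 5.1 + 10/2.8
= 272 + 5.10 + 3.57
= 280.67 mOsm/kg ≈ 280.7 mOsm/kg
Osmolar gap = measured − calculated = 298 − 280.7 = 17.3 mOsm/kg

17.3 mOsm/kg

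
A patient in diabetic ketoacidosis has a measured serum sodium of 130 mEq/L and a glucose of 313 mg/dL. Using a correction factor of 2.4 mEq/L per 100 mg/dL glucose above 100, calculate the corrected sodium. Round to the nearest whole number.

Corrected Na = measured Na + 2.4 · (glucose − 100)/100
= 130 + 2.4 · (313 − 100)/100
= 130 + 5.1
= 135.1 mEq/L

135 mEq/L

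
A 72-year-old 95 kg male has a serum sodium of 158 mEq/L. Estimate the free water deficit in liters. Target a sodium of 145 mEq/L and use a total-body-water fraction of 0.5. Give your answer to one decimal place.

4.3 L

TBW = 0.5 · 95 = 47.5 L
Free water deficit = TBW · (Na/145 − 1)
= 47.5 · (158/145 − 1)
= 47.5 · 0.0897
= 4.26 L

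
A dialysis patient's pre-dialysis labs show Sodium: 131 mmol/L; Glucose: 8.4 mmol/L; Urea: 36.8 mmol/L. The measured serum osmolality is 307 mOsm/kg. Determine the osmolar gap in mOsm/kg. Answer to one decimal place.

Calculated osmolality = 2·Na + glucose + urea
= 2·131 + 8.4 + 36.8
= 262 + 8.40 + 36.80
= 307.2 mOsm/kg ≈ 307.2 mOsm/kg
Osmolar gap = measured − calculated = 307 − 307.2 = -0.2 mOsm/kg

-0.2 mOsm/kg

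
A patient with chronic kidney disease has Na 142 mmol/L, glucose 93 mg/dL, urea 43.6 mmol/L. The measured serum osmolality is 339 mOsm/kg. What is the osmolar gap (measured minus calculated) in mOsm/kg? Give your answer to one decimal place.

Calculated osmolality = 2·Na + glucose/18 + urea
= 2·142 + 93/18 + 43.6
= 284 + 5.17 + 43.60
= 332.77 mOsm/kg ≈ 332.8 mOsm/kg
Osmolar gap = measured − calculated = 339 − 332.8 = 6.2 mOsm/kg

6.2 mOsm/kg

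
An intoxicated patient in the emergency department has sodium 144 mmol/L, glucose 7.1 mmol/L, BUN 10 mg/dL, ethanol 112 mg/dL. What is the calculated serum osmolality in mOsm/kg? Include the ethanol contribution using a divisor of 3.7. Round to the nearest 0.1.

328.9 mOsm/kg

Calculated osmolality = 2·Na + glucose + BUN/2.8 + ethanol/3.7
= 2·144 + 7.1 + 10/2.8 + 112/3.7
= 288 + 7.10 + 3.57 + 30.27
= 328.94 mOsm/kg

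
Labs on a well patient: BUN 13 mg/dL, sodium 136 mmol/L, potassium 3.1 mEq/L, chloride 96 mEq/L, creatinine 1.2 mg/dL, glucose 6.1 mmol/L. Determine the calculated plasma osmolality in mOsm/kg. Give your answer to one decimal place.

Calculated osmolality = 2·Na + glucose + BUN/2.8
= 2·136 + 6.1 + 13/2.8
= 272 + 6.10 + 4.64
= 282.74 mOsm/kg

282.7 mOsm/kg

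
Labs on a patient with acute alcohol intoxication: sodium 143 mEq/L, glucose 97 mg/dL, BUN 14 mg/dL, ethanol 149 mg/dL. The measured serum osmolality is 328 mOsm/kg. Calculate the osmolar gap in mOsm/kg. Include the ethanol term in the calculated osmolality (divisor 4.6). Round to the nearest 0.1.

-0.8 mOsm/kg

Calculated osmolality = 2·Na + glucose/18 + BUN/2.8 + ethanol/4.6
= 2·143 + 97/18 + 14/2.8 + 149/4.6
= 286 + 5.39 + 5 + 32.39
= 328.78 mOsm/kg ≈ 328.8 mOsm/kg
Osmolar gap = measured − calculated = 328 − 328.8 = -0.8 mOsm/kg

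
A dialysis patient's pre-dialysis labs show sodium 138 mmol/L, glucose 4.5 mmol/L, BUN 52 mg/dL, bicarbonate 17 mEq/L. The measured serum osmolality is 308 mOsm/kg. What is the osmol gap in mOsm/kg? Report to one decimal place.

8.9 mOsm/kg

Calculated osmolality = 2·Na + glucose + BUN/2.8
= 2·138 + 4.5 + 52/2.8
= 276 + 4.50 + 18.57
= 299.07 mOsm/kg ≈ 299.1 mOsm/kg
Osmolar gap = measured − calculated = 308 − 299.1 = 8.9 mOsm/kg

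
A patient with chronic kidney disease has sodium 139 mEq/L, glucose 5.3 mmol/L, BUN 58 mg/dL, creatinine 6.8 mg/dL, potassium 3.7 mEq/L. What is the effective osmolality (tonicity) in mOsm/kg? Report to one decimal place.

Effective osmolality excludes urea (freely permeant across cell membranes):
2·Na + glucose
= 2·139 + 5.3
= 278 + 5.3
= 283.3 mOsm/kg

283.3 mOsm/kg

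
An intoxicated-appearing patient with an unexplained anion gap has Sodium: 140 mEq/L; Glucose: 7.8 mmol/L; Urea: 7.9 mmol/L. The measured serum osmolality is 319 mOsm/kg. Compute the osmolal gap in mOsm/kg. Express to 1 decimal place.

Calculated osmolality = 2·Na + glucose + urea
= 2·140 + 7.8 + 7.9
= 280 + 7.80 + 7.90
= 295.7 mOsm/kg ≈ 295.7 mOsm/kg
Osmolar gap = measured − calculated = 319 − 295.7 = 23.3 mOsm/kg

23.3 mOsm/kg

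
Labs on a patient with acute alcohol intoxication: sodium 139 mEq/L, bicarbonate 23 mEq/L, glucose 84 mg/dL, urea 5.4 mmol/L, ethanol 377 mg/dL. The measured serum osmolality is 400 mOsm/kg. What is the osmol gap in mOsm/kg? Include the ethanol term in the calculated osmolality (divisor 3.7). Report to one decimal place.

Calculated osmolality = 2·Na + glucose/18 + urea + ethanol/3.7
= 2·139 + 84/18 + 5.4 + 377/3.7
= 278 + 4.67 + 5.40 + 101.89
= 389.96 mOsm/kg ≈ 390.0 mOsm/kg
Osmolar gap = measured − calculated = 400 − 390.0 = 10.0 mOsm/kg

10.0 mOsm/kg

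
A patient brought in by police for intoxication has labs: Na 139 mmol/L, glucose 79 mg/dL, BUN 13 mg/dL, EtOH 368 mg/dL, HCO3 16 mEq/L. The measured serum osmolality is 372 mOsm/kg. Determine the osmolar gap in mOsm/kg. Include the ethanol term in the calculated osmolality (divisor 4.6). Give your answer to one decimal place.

5.0 mOsm/kg

Calculated osmolality = 2·Na + glucose/18 + BUN/2.8 + ethanol/4.6
= 2·139 + 79/18 + 13/2.8 + 368/4.6
= 278 + 4.39 + 4.64 + 80
= 367.03 mOsm/kg ≈ 367.0 mOsm/kg
Osmolar gap = measured − calculated = 372 − 367.0 = 5.0 mOsm/kg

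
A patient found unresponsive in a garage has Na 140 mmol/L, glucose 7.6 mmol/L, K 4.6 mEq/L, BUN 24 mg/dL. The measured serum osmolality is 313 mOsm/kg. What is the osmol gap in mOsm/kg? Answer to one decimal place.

Calculated osmolality = 2·Na + glucose + BUN/2.8
= 2·140 + 7.6 + 24/2.8
= 280 + 7.60 + 8.57
= 296.17 mOsm/kg ≈ 296.2 mOsm/kg
Osmolar gap = measured − calculated = 313 − 296.2 = 16.8 mOsm/kg

16.8 mOsm/kg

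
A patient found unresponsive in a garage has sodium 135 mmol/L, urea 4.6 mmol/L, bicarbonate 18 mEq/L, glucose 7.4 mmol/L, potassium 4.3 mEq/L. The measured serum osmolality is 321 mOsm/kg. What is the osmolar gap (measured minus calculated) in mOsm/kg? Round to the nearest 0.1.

39.0 mOsm/kg

Calculated osmolality = 2·Na + glucose + urea
= 2·135 + 7.4 + 4.6
= 270 + 7.40 + 4.60
= 282 mOsm/kg ≈ 282.0 mOsm/kg
Osmolar gap = measured − calculated = 321 − 282.0 = 39.0 mOsm/kg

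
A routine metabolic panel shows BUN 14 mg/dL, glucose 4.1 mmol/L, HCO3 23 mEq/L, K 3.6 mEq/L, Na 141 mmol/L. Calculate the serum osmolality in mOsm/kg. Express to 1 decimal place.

Calculated osmolality = 2·Na + glucose + BUN/2.8
= 2·141 + 4.1 + 14/2.8
= 282 + 4.10 + 5
= 291.1 mOsm/kg

291.1 mOsm/kg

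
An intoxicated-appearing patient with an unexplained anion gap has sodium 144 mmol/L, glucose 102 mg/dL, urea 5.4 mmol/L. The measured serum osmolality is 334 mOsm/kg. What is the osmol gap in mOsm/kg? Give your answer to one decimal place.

Calculated osmolality = 2·Na + glucose/18 + urea
= 2·144 + 102/18 + 5.4
= 288 + 5.67 + 5.40
= 299.07 mOsm/kg ≈ 299.1 mOsm/kg
Osmolar gap = measured − calculated = 334 − 299.1 = 34.9 mOsm/kg

34.9 mOsm/kg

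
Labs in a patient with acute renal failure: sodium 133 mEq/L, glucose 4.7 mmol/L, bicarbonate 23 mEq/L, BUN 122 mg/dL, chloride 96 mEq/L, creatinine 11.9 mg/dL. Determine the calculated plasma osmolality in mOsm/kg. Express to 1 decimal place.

Calculated osmolality = 2·Na + glucose + BUN/2.8
= 2·133 + 4.7 + 122/2.8
= 266 + 4.70 + 43.57
= 314.27 mOsm/kg

314.3 mOsm/kg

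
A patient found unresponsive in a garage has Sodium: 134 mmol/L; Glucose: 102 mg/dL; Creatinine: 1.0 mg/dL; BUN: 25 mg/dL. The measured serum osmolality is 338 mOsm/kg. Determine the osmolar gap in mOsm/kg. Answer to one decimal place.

55.4 mOsm/kg

Calculated osmolality = 2·Na + glucose/18 + BUN/2.8
= 2·134 + 102/18 + 25/2.8
= 268 + 5.67 + 8.93
= 282.6 mOsm/kg ≈ 282.6 mOsm/kg
Osmolar gap = measured − calculated = 338 − 282.6 = 55.4 mOsm/kg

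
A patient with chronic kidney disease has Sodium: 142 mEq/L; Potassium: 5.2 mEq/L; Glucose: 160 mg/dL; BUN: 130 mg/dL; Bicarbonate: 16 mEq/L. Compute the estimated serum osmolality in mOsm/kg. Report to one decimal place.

Calculated osmolality = 2·Na + glucose/18 + BUN/2.8
= 2·142 + 160/18 + 130/2.8
= 284 + 8.89 + 46.43
= 339.32 mOsm/kg

339.3 mOsm/kg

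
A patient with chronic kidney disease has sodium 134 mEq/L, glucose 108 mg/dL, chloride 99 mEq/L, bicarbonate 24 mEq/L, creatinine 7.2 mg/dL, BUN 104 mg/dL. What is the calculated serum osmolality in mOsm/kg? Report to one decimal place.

Calculated osmolality = 2·Na + glucose/18 + BUN/2.8
= 2·134 + 108/18 + 104/2.8
= 268 + 6 + 37.14
= 311.14 mOsm/kg

311.1 mOsm/kg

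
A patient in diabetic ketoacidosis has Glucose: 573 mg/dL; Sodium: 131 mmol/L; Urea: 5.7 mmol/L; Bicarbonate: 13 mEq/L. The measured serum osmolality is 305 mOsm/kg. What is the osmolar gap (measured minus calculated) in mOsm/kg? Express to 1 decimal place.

5.5 mOsm/kg

Calculated osmolality = 2·Na + glucose/18 + urea
= 2·131 + 573/18 + 5.7
= 262 + 31.83 + 5.70
= 299.53 mOsm/kg ≈ 299.5 mOsm/kg
Osmolar gap = measured − calculated = 305 − 299.5 = 5.5 mOsm/kg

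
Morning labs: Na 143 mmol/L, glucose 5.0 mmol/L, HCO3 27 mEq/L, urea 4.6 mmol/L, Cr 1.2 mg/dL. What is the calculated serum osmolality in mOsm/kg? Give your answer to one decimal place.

Calculated osmolality = 2·Na + glucose + urea
= 2·143 + 5 + 4.6
= 286 + 5 + 4.60
= 295.6 mOsm/kg

295.6 mOsm/kg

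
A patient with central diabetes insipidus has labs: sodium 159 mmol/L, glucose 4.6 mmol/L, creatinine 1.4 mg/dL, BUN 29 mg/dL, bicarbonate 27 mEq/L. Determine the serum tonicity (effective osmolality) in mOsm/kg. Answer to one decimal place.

322.6 mOsm/kg

Effective osmolality excludes urea (freely permeant across cell membranes):
2·Na + glucose
= 2·159 + 4.6
= 318 + 4.6
= 322.6 mOsm/kg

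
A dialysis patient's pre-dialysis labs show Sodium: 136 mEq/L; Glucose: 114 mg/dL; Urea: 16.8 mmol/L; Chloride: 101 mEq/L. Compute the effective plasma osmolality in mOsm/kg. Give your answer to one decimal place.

278.3 mOsm/kg

Effective osmolality excludes urea (freely permeant across cell membranes):
2·Na + glucose/18
= 2·136 + 114/18
= 272 + 6.33
= 278.33 mOsm/kg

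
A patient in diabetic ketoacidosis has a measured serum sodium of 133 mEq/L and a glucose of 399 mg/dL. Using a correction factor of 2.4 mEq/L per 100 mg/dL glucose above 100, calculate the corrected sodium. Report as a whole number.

140 mEq/L

Corrected Na = measured Na + 2.4 · (glucose − 100)/100
= 133 + 2.4 · (399 − 100)/100
= 133 + 7.2
= 140.2 mEq/L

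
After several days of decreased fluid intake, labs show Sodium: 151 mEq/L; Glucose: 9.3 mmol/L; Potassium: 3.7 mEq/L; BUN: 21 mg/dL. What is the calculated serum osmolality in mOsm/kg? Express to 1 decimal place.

Calculated osmolality = 2·Na + glucose + BUN/2.8
= 2·151 + 9.3 + 21/2.8
= 302 + 9.30 + 7.50
= 318.8 mOsm/kg

318.8 mOsm/kg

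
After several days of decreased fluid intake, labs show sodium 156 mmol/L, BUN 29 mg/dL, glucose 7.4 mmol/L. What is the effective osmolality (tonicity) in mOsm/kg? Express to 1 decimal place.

319.4 mOsm/kg

Effective osmolality excludes urea (freely permeant across cell membranes):
2·Na + glucose
= 2·156 + 7.4
= 312 + 7.4
= 319.4 mOsm/kg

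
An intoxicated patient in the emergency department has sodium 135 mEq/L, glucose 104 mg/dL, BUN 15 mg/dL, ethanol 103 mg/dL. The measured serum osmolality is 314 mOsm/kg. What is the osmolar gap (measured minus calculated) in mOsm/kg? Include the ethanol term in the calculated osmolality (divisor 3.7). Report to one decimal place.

Calculated osmolality = 2·Na + glucose/18 + BUN/2.8 + ethanol/3.7
= 2·135 + 104/18 + 15/2.8 + 103/3.7
= 270 + 5.78 + 5.36 + 27.84
= 308.98 mOsm/kg ≈ 309.0 mOsm/kg
Osmolar gap = measured − calculated = 314 − 309.0 = 5.0 mOsm/kg

5.0 mOsm/kg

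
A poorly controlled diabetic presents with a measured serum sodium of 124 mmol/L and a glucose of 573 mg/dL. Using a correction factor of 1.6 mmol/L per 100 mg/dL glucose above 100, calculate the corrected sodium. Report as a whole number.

132 mmol/L

Corrected Na = measured Na + 1.6 · (glucose − 100)/100
= 124 + 1.6 · (573 − 100)/100
= 124 + 7.6
= 131.6 mmol/L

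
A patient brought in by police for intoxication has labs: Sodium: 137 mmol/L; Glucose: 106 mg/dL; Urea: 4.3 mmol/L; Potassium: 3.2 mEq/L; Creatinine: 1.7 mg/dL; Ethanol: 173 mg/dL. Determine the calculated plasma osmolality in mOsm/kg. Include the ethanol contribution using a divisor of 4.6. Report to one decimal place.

321.8 mOsm/kg

Calculated osmolality = 2·Na + glucose/18 + urea + ethanol/4.6
= 2·137 + 106/18 + 4.3 + 173/4.6
= 274 + 5.89 + 4.30 + 37.61
= 321.8 mOsm/kg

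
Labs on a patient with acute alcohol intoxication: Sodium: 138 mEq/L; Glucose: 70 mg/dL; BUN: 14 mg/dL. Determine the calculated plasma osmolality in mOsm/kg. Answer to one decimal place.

Calculated osmolality = 2·Na + glucose/18 + BUN/2.8
= 2·138 + 70/18 + 14/2.8
= 276 + 3.89 + 5
= 284.89 mOsm/kg

284.9 mOsm/kg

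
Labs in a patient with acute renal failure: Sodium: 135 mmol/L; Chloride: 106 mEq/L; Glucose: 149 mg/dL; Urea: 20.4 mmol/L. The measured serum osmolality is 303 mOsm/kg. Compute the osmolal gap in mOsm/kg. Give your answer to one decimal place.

Calculated osmolality = 2·Na + glucose/18 + urea
= 2·135 + 149/18 + 20.4
= 270 + 8.28 + 20.40
= 298.68 mOsm/kg ≈ 298.7 mOsm/kg
Osmolar gap = measured − calculated = 303 − 298.7 = 4.3 mOsm/kg

4.3 mOsm/kg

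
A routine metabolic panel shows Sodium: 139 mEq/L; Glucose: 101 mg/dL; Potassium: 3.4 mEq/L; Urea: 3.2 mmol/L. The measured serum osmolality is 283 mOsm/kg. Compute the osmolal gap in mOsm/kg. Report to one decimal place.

-3.8 mOsm/kg

Calculated osmolality = 2·Na + glucose/18 + urea
= 2·139 + 101/18 + 3.2
= 278 + 5.61 + 3.20
= 286.81 mOsm/kg ≈ 286.8 mOsm/kg
Osmolar gap = measured − calculated = 283 − 286.8 = -3.8 mOsm/kg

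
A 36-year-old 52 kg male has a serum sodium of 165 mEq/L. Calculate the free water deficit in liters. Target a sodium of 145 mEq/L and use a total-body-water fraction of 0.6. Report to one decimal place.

TBW = 0.6 · 52 = 31.2 L
Free water deficit = TBW · (Na/145 − 1)
= 31.2 · (165/145 − 1)
= 31.2 · 0.1379
= 4.3 L

4.3 L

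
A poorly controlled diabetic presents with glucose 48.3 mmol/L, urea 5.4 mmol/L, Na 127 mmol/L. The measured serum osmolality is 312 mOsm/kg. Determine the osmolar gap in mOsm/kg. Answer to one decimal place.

4.3 mOsm/kg

Calculated osmolality = 2·Na + glucose + urea
= 2·127 + 48.3 + 5.4
= 254 + 48.30 + 5.40
= 307.7 mOsm/kg ≈ 307.7 mOsm/kg
Osmolar gap = measured − calculated = 312 − 307.7 = 4.3 mOsm/kg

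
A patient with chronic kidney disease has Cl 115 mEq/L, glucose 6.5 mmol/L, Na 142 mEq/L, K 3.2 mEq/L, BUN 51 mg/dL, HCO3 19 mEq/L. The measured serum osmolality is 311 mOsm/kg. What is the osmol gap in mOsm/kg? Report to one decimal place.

2.3 mOsm/kg

Calculated osmolality = 2·Na + glucose + BUN/2.8
= 2·142 + 6.5 + 51/2.8
= 284 + 6.50 + 18.21
= 308.71 mOsm/kg ≈ 308.7 mOsm/kg
Osmolar gap = measured − calculated = 311 − 308.7 = 2.3 mOsm/kg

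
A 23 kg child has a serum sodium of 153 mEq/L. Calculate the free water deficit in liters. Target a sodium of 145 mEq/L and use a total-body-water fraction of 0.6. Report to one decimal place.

0.8 L

TBW = 0.6 · 23 = 13.8 L
Free water deficit = TBW · (Na/145 − 1)
= 13.8 · (153/145 − 1)
= 13.8 · 0.0552
= 0.76 L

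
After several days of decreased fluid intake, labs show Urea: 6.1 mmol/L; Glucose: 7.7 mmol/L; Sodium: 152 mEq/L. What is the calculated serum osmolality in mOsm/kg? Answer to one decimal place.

Calculated osmolality = 2·Na + glucose + urea
= 2·152 + 7.7 + 6.1
= 304 + 7.70 + 6.10
= 317.8 mOsm/kg

317.8 mOsm/kg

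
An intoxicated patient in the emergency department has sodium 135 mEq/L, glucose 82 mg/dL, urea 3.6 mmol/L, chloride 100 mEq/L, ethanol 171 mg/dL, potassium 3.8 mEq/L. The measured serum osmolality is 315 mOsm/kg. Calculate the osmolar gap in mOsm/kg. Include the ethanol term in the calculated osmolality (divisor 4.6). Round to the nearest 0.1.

Calculated osmolality = 2·Na + glucose/18 + urea + ethanol/4.6
= 2·135 + 82/18 + 3.6 + 171/4.6
= 270 + 4.56 + 3.60 + 37.17
= 315.33 mOsm/kg ≈ 315.3 mOsm/kg
Osmolar gap = measured − calculated = 315 − 315.3 = -0.3 mOsm/kg

-0.3 mOsm/kg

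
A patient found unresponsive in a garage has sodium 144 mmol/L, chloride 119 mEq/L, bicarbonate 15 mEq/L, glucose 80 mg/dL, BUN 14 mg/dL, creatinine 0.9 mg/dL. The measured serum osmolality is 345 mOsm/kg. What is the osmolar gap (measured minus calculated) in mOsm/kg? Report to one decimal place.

47.6 mOsm/kg

Calculated osmolality = 2·Na + glucose/18 + BUN/2.8
= 2·144 + 80/18 + 14/2.8
= 288 + 4.44 + 5
= 297.44 mOsm/kg ≈ 297.4 mOsm/kg
Osmolar gap = measured − calculated = 345 − 297.4 = 47.6 mOsm/kg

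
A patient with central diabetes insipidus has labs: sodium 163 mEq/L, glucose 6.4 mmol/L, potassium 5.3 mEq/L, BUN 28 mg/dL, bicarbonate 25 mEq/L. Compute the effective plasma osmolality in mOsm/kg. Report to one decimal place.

332.4 mOsm/kg

Effective osmolality excludes urea (freely permeant across cell membranes):
2·Na + glucose
= 2·163 + 6.4
= 326 + 6.4
= 332.4 mOsm/kg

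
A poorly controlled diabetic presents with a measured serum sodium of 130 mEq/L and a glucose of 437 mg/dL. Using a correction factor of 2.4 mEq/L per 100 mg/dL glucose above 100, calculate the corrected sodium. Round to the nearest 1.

Corrected Na = measured Na + 2.4 · (glucose − 100)/100
= 130 + 2.4 · (437 − 100)/100
= 130 + 8.1
= 138.1 mEq/L

138 mEq/L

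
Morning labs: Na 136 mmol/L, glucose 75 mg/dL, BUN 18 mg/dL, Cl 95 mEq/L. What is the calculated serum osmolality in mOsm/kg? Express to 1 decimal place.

282.6 mOsm/kg

Calculated osmolality = 2·Na + glucose/18 + BUN/2.8
= 2·136 + 75/18 + 18/2.8
= 272 + 4.17 + 6.43
= 282.6 mOsm/kg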